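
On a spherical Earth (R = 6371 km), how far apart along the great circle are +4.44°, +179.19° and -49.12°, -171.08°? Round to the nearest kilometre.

6030 km

Δλ = -171.08 − 179.19 = -350.27°; wrapped into (−180°, 180°]: 9.73°.
Δφ = -49.12 − 4.44 = -53.56°.
a = sin²(Δφ/2) + cos φ₁ · cos φ₂ · sin²(Δλ/2) = 0.207703.
c = 2·atan2(√a, √(1−a)) = 0.94642 rad → d = 6371·c ≈ 6029.62 km.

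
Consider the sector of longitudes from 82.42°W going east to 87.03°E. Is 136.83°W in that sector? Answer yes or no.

Band width going east from -82.42° to +87.03°: ((87.03 − -82.42) mod 360) = 169.45°.
Offset of -136.83° east of the west edge: ((-136.83 − -82.42) mod 360) = 305.59°.
305.59° > 169.45° ⇒ outside.

No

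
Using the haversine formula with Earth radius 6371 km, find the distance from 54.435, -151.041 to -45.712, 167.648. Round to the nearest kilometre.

Δλ = 167.648 − -151.041 = 318.689°; wrapped into (−180°, 180°]: -41.311°.
Δφ = -45.712 − 54.435 = -100.147°.
a = sin²(Δφ/2) + cos φ₁ · cos φ₂ · sin²(Δλ/2) = 0.638622.
c = 2·atan2(√a, √(1−a)) = 1.85172 rad → d = 6371·c ≈ 11797.32 km.

11797 km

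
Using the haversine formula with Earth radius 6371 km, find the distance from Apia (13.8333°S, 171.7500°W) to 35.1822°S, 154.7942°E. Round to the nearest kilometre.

4101 km

Δλ = 154.7942 − -171.7500 = 326.5442°; wrapped into (−180°, 180°]: -33.4558°.
Δφ = -35.1822 − -13.8333 = -21.3489°.
a = sin²(Δφ/2) + cos φ₁ · cos φ₂ · sin²(Δλ/2) = 0.100056.
c = 2·atan2(√a, √(1−a)) = 0.64369 rad → d = 6371·c ≈ 4100.94 km.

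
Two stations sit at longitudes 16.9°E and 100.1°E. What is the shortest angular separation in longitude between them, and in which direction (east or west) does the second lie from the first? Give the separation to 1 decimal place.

Raw difference: 100.1 − 16.9 = 83.2°.
Normalise into (−180°, 180°]: 83.2° stays 83.2°.
Positive ⇒ the second point lies to the east; separation 83.2°.

83.2° east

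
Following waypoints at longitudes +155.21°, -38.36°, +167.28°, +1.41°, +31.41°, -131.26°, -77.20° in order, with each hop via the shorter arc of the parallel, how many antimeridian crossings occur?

Leg 1: +155.21° → -38.36°, shortest Δλ = 166.43° (east) — crosses 180°.
Leg 2: -38.36° → +167.28°, shortest Δλ = -154.36° (west) — crosses 180°.
Leg 3: +167.28° → +1.41°, shortest Δλ = -165.87° (west) — does not cross 180°.
Leg 4: +1.41° → +31.41°, shortest Δλ = 30.0° (east) — does not cross 180°.
Leg 5: +31.41° → -131.26°, shortest Δλ = -162.67° (west) — does not cross 180°.
Leg 6: -131.26° → -77.20°, shortest Δλ = 54.06° (east) — does not cross 180°.
Total crossings: 2.

2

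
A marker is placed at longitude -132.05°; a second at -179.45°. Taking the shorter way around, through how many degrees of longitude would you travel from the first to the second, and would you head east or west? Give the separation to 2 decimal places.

Raw difference: -179.45 − -132.05 = -47.4°.
Normalise into (−180°, 180°]: -47.4° stays -47.4°.
Negative ⇒ the second point lies to the west; separation 47.40°.

47.40° west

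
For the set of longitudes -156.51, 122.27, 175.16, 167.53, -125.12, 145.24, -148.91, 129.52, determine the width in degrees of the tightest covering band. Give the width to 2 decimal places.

Sort the longitudes: -156.51°, -148.91°, -125.12°, +122.27°, +129.52°, +145.24°, +167.53°, +175.16°.
Eastward gaps between consecutive values (wrapping around): 7.60°, 23.79°, 247.39°, 7.25°, 15.72°, 22.29°, 7.63°, 28.33°.
Largest gap = 247.39° ⇒ minimal covering band is its complement: 360° − 247.39° = 112.61°.
Band runs from +122.27° eastward to -125.12°, crossing the antimeridian.

112.61°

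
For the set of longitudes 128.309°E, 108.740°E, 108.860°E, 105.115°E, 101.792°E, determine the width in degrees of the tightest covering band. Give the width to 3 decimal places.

Sort the longitudes: +101.792°, +105.115°, +108.740°, +108.860°, +128.309°.
Eastward gaps between consecutive values (wrapping around): 3.323°, 3.625°, 0.120°, 19.449°, 333.483°.
Largest gap = 333.483° ⇒ minimal covering band is its complement: 360° − 333.483° = 26.517°.
Band runs from +101.792° eastward to +128.309°.

26.517°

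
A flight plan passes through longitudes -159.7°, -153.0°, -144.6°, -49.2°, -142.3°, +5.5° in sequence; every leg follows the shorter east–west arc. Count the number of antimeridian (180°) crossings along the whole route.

0

Leg 1: -159.7° → -153.0°, shortest Δλ = 6.7° (east) — does not cross 180°.
Leg 2: -153.0° → -144.6°, shortest Δλ = 8.4° (east) — does not cross 180°.
Leg 3: -144.6° → -49.2°, shortest Δλ = 95.4° (east) — does not cross 180°.
Leg 4: -49.2° → -142.3°, shortest Δλ = -93.1° (west) — does not cross 180°.
Leg 5: -142.3° → +5.5°, shortest Δλ = 147.8° (east) — does not cross 180°.
Total crossings: 0.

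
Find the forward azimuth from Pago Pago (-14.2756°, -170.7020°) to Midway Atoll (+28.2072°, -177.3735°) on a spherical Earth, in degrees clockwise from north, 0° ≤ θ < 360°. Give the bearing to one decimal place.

Δλ = -177.3735 − -170.7020 = -6.6715°.
θ = atan2( sin Δλ · cos φ₂ , cos φ₁ · sin φ₂ − sin φ₁ · cos φ₂ · cos Δλ )
  = atan2(-0.10238, 0.67390) = -8.638° → normalised to [0°, 360°): 351.362°.

351.4°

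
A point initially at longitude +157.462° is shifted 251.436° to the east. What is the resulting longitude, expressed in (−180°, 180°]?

+48.898°

Start at +157.462°; shift +251.436° → +408.898°.
+408.898° lies outside (−180°, 180°]; subtract 360° → +48.898°.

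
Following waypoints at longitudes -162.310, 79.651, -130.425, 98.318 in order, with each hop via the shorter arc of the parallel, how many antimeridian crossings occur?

3

Leg 1: -162.310° → +79.651°, shortest Δλ = -118.039° (west) — crosses 180°.
Leg 2: +79.651° → -130.425°, shortest Δλ = 149.924° (east) — crosses 180°.
Leg 3: -130.425° → +98.318°, shortest Δλ = -131.257° (west) — crosses 180°.
Total crossings: 3.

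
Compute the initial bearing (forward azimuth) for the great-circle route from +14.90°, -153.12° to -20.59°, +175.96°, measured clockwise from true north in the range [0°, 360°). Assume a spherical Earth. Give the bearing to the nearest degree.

221°

Δλ = 175.96 − -153.12 = 329.08°; wrapped into (−180°, 180°]: -30.92°.
θ = atan2( sin Δλ · cos φ₂ , cos φ₁ · sin φ₂ − sin φ₁ · cos φ₂ · cos Δλ )
  = atan2(-0.48102, -0.54635) = -138.639° → normalised to [0°, 360°): 221.361°.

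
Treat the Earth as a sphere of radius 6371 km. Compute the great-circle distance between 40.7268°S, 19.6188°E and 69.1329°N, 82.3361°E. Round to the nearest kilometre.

Δλ = 82.3361 − 19.6188 = 62.7173°.
Δφ = 69.1329 − -40.7268 = 109.8597°.
a = sin²(Δφ/2) + cos φ₁ · cos φ₂ · sin²(Δλ/2) = 0.742961.
c = 2·atan2(√a, √(1−a)) = 2.07821 rad → d = 6371·c ≈ 13240.31 km.

13240 km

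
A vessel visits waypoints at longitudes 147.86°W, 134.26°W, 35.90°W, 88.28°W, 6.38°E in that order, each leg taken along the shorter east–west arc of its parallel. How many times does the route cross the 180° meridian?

Leg 1: -147.86° → -134.26°, shortest Δλ = 13.6° (east) — does not cross 180°.
Leg 2: -134.26° → -35.90°, shortest Δλ = 98.36° (east) — does not cross 180°.
Leg 3: -35.90° → -88.28°, shortest Δλ = -52.38° (west) — does not cross 180°.
Leg 4: -88.28° → +6.38°, shortest Δλ = 94.66° (east) — does not cross 180°.
Total crossings: 0.

0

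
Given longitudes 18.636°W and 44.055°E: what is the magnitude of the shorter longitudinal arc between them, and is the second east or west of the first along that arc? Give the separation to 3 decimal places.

Raw difference: 44.055 − -18.636 = 62.691°.
Normalise into (−180°, 180°]: 62.691° stays 62.691°.
Positive ⇒ the second point lies to the east; separation 62.691°.

62.691° east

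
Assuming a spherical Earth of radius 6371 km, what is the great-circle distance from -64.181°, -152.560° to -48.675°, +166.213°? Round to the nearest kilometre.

2984 km

Δλ = 166.213 − -152.560 = 318.773°; wrapped into (−180°, 180°]: -41.227°.
Δφ = -48.675 − -64.181 = 15.506°.
a = sin²(Δφ/2) + cos φ₁ · cos φ₂ · sin²(Δλ/2) = 0.053845.
c = 2·atan2(√a, √(1−a)) = 0.46836 rad → d = 6371·c ≈ 2983.93 km.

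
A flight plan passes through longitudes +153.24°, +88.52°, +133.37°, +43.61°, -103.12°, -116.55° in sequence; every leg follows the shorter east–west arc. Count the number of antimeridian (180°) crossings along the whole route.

Leg 1: +153.24° → +88.52°, shortest Δλ = -64.72° (west) — does not cross 180°.
Leg 2: +88.52° → +133.37°, shortest Δλ = 44.85° (east) — does not cross 180°.
Leg 3: +133.37° → +43.61°, shortest Δλ = -89.76° (west) — does not cross 180°.
Leg 4: +43.61° → -103.12°, shortest Δλ = -146.73° (west) — does not cross 180°.
Leg 5: -103.12° → -116.55°, shortest Δλ = -13.43° (west) — does not cross 180°.
Total crossings: 0.

0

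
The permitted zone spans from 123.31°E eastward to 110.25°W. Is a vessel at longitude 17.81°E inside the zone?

No

Band width going east from +123.31° to -110.25°: ((-110.25 − 123.31) mod 360) = 126.44°.
Offset of +17.81° east of the west edge: ((17.81 − 123.31) mod 360) = 254.50°.
254.50° > 126.44° ⇒ outside.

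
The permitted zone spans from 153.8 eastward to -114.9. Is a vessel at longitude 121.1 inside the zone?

Band width going east from +153.8° to -114.9°: ((-114.9 − 153.8) mod 360) = 91.3°.
Offset of +121.1° east of the west edge: ((121.1 − 153.8) mod 360) = 327.3°.
327.3° > 91.3° ⇒ outside.

No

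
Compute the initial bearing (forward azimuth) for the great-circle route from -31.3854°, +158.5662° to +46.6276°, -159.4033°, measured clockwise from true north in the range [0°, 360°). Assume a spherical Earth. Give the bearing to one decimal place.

Δλ = -159.4033 − 158.5662 = -317.9695°; wrapped into (−180°, 180°]: 42.0305°.
θ = atan2( sin Δλ · cos φ₂ , cos φ₁ · sin φ₂ − sin φ₁ · cos φ₂ · cos Δλ )
  = atan2(0.45979, 0.88620) = 27.422° → normalised to [0°, 360°): 27.422°.

27.4°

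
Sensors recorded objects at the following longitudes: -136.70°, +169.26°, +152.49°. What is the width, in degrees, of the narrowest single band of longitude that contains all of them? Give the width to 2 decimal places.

70.81°

Sort the longitudes: -136.70°, +152.49°, +169.26°.
Eastward gaps between consecutive values (wrapping around): 289.19°, 16.77°, 54.04°.
Largest gap = 289.19° ⇒ minimal covering band is its complement: 360° − 289.19° = 70.81°.
Band runs from +152.49° eastward to -136.70°, crossing the antimeridian.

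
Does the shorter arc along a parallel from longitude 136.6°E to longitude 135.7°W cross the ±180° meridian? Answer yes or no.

Yes

Naïve |-135.7 − 136.6| = 272.3° > 180°, so the shorter arc goes the other way round — across 180°.
Signed shortest Δλ = ((-135.7 − 136.6 + 180) mod 360) − 180 = 87.7°.
Going east by 87.7° from +136.6° passes through 180° before reaching -135.7°.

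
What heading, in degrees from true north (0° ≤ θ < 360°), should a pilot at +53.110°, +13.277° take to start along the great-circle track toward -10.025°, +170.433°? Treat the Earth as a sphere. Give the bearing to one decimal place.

Δλ = 170.433 − 13.277 = 157.156°.
θ = atan2( sin Δλ · cos φ₂ , cos φ₁ · sin φ₂ − sin φ₁ · cos φ₂ · cos Δλ )
  = atan2(0.38230, 0.62131) = 31.604° → normalised to [0°, 360°): 31.604°.

31.6°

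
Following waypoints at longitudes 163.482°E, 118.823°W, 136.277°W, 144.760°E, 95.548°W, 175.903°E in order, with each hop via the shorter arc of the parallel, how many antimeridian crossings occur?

4

Leg 1: +163.482° → -118.823°, shortest Δλ = 77.695° (east) — crosses 180°.
Leg 2: -118.823° → -136.277°, shortest Δλ = -17.454° (west) — does not cross 180°.
Leg 3: -136.277° → +144.760°, shortest Δλ = -78.963° (west) — crosses 180°.
Leg 4: +144.760° → -95.548°, shortest Δλ = 119.692° (east) — crosses 180°.
Leg 5: -95.548° → +175.903°, shortest Δλ = -88.549° (west) — crosses 180°.
Total crossings: 4.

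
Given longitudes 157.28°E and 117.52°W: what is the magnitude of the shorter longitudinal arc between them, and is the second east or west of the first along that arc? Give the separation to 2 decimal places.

85.20° east

Raw difference: -117.52 − 157.28 = -274.8°.
Normalise into (−180°, 180°]: -274.8° + 360° = 85.2°.
Positive ⇒ the second point lies to the east; separation 85.20°.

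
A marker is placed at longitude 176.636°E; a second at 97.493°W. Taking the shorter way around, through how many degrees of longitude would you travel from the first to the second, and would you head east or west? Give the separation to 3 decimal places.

85.871° east

Raw difference: -97.493 − 176.636 = -274.129°.
Normalise into (−180°, 180°]: -274.129° + 360° = 85.871°.
Positive ⇒ the second point lies to the east; separation 85.871°.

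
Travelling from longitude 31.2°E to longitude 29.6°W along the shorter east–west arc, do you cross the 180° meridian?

Signed shortest Δλ = ((-29.6 − 31.2 + 180) mod 360) − 180 = -60.8°.
Going west by 60.8° from +31.2° reaches -29.6° without touching 180°.

No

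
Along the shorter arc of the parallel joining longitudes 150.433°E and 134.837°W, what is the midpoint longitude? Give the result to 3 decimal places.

Signed shortest Δλ from +150.433° to -134.837° is +74.730°.
Midpoint longitude = +150.433° + (+74.730°)/2 = +150.433° + 37.365° = +187.798°.
Normalise into (−180°, 180°]: -172.202°.
(The naïve average (+150.433 + -134.837)/2 = 7.798° is on the wrong side of the globe.)

172.202°W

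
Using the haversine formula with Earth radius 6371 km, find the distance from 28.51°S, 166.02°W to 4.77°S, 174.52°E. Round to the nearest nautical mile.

Δλ = 174.52 − -166.02 = 340.54°; wrapped into (−180°, 180°]: -19.46°.
Δφ = -4.77 − -28.51 = 23.74°.
a = sin²(Δφ/2) + cos φ₁ · cos φ₂ · sin²(Δλ/2) = 0.067321.
c = 2·atan2(√a, √(1−a)) = 0.52493 rad → d = 6371·c ≈ 3344.35 km ≈ 1805.80 nmi.

1806 nmi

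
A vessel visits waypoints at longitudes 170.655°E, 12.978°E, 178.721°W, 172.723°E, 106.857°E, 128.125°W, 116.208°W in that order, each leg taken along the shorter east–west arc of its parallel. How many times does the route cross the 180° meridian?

3

Leg 1: +170.655° → +12.978°, shortest Δλ = -157.677° (west) — does not cross 180°.
Leg 2: +12.978° → -178.721°, shortest Δλ = 168.301° (east) — crosses 180°.
Leg 3: -178.721° → +172.723°, shortest Δλ = -8.556° (west) — crosses 180°.
Leg 4: +172.723° → +106.857°, shortest Δλ = -65.866° (west) — does not cross 180°.
Leg 5: +106.857° → -128.125°, shortest Δλ = 125.018° (east) — crosses 180°.
Leg 6: -128.125° → -116.208°, shortest Δλ = 11.917° (east) — does not cross 180°.
Total crossings: 3.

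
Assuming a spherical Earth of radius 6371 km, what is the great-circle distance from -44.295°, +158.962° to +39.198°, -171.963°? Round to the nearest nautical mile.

Δλ = -171.963 − 158.962 = -330.925°; wrapped into (−180°, 180°]: 29.075°.
Δφ = 39.198 − -44.295 = 83.493°.
a = sin²(Δφ/2) + cos φ₁ · cos φ₂ · sin²(Δλ/2) = 0.478287.
c = 2·atan2(√a, √(1−a)) = 1.52736 rad → d = 6371·c ≈ 9730.79 km ≈ 5254.21 nmi.

5254 nmi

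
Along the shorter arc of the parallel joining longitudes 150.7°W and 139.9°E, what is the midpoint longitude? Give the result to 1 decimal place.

174.6°E

Signed shortest Δλ from -150.7° to +139.9° is -69.4°.
Midpoint longitude = -150.7° + (-69.4°)/2 = -150.7° − 34.7° = -185.4°.
Normalise into (−180°, 180°]: +174.6°.
(The naïve average (-150.7 + +139.9)/2 = -5.4° is on the wrong side of the globe.)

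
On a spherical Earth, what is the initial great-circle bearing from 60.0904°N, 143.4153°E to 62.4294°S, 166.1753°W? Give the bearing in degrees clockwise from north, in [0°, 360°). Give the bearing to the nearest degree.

Δλ = -166.1753 − 143.4153 = -309.5906°; wrapped into (−180°, 180°]: 50.4094°.
θ = atan2( sin Δλ · cos φ₂ , cos φ₁ · sin φ₂ − sin φ₁ · cos φ₂ · cos Δλ )
  = atan2(0.35667, -0.69769) = 152.923° → normalised to [0°, 360°): 152.923°.

153°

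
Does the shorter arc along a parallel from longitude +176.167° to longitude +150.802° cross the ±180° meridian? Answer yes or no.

Signed shortest Δλ = ((150.802 − 176.167 + 180) mod 360) − 180 = -25.365°.
Going west by 25.365° from +176.167° reaches +150.802° without touching 180°.

No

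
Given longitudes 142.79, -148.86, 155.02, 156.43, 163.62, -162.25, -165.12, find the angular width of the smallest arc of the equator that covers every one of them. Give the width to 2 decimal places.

Sort the longitudes: -165.12°, -162.25°, -148.86°, +142.79°, +155.02°, +156.43°, +163.62°.
Eastward gaps between consecutive values (wrapping around): 2.87°, 13.39°, 291.65°, 12.23°, 1.41°, 7.19°, 31.26°.
Largest gap = 291.65° ⇒ minimal covering band is its complement: 360° − 291.65° = 68.35°.
Band runs from +142.79° eastward to -148.86°, crossing the antimeridian.

68.35°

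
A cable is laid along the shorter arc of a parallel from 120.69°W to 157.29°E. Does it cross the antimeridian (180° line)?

Yes

Naïve |157.29 − -120.69| = 277.98° > 180°, so the shorter arc goes the other way round — across 180°.
Signed shortest Δλ = ((157.29 − -120.69 + 180) mod 360) − 180 = -82.02°.
Going west by 82.02° from -120.69° passes through 180° before reaching +157.29°.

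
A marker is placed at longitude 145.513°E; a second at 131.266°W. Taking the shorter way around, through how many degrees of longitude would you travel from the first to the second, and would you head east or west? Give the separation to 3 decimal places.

83.221° east

Raw difference: -131.266 − 145.513 = -276.779°.
Normalise into (−180°, 180°]: -276.779° + 360° = 83.221°.
Positive ⇒ the second point lies to the east; separation 83.221°.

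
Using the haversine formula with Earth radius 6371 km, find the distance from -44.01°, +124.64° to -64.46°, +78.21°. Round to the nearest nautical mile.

Δλ = 78.21 − 124.64 = -46.43°.
Δφ = -64.46 − -44.01 = -20.45°.
a = sin²(Δφ/2) + cos φ₁ · cos φ₂ · sin²(Δλ/2) = 0.079692.
c = 2·atan2(√a, √(1−a)) = 0.57238 rad → d = 6371·c ≈ 3646.62 km ≈ 1969.02 nmi.

1969 nmi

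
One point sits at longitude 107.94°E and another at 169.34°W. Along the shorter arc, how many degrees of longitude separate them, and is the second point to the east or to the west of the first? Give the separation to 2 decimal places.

Raw difference: -169.34 − 107.94 = -277.28°.
Normalise into (−180°, 180°]: -277.28° + 360° = 82.72°.
Positive ⇒ the second point lies to the east; separation 82.72°.

82.72° east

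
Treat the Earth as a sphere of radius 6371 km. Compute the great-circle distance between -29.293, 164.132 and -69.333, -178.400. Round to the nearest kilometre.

4591 km

Δλ = -178.400 − 164.132 = -342.532°; wrapped into (−180°, 180°]: 17.468°.
Δφ = -69.333 − -29.293 = -40.040°.
a = sin²(Δφ/2) + cos φ₁ · cos φ₂ · sin²(Δλ/2) = 0.124300.
c = 2·atan2(√a, √(1−a)) = 0.72061 rad → d = 6371·c ≈ 4591.03 km.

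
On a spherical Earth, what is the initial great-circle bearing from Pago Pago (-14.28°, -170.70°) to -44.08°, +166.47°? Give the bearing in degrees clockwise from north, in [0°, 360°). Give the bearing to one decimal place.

208.6°

Δλ = 166.47 − -170.70 = 337.17°; wrapped into (−180°, 180°]: -22.83°.
θ = atan2( sin Δλ · cos φ₂ , cos φ₁ · sin φ₂ − sin φ₁ · cos φ₂ · cos Δλ )
  = atan2(-0.27873, -0.51086) = -151.383° → normalised to [0°, 360°): 208.617°.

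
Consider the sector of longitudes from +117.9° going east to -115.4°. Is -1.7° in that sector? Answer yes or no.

Band width going east from +117.9° to -115.4°: ((-115.4 − 117.9) mod 360) = 126.7°.
Offset of -1.7° east of the west edge: ((-1.7 − 117.9) mod 360) = 240.4°.
240.4° > 126.7° ⇒ outside.

No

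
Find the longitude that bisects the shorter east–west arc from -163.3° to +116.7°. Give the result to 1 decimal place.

+156.7°

Signed shortest Δλ from -163.3° to +116.7° is -80.0°.
Midpoint longitude = -163.3° + (-80.0°)/2 = -163.3° − 40.0° = -203.3°.
Normalise into (−180°, 180°]: +156.7°.
(The naïve average (-163.3 + +116.7)/2 = -23.3° is on the wrong side of the globe.)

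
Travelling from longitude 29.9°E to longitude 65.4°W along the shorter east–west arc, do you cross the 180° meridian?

Signed shortest Δλ = ((-65.4 − 29.9 + 180) mod 360) − 180 = -95.3°.
Going west by 95.3° from +29.9° reaches -65.4° without touching 180°.

No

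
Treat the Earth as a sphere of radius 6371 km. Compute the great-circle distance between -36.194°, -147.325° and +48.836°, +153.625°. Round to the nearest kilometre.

11105 km

Δλ = 153.625 − -147.325 = 300.950°; wrapped into (−180°, 180°]: -59.050°.
Δφ = 48.836 − -36.194 = 85.030°.
a = sin²(Δφ/2) + cos φ₁ · cos φ₂ · sin²(Δλ/2) = 0.585686.
c = 2·atan2(√a, √(1−a)) = 1.74302 rad → d = 6371·c ≈ 11104.78 km.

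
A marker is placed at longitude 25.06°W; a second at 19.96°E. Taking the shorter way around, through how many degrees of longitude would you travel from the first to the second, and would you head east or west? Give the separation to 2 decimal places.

45.02° east

Raw difference: 19.96 − -25.06 = 45.02°.
Normalise into (−180°, 180°]: 45.02° stays 45.02°.
Positive ⇒ the second point lies to the east; separation 45.02°.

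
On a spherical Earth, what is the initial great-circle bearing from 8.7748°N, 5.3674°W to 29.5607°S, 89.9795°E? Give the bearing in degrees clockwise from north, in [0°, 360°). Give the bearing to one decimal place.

Δλ = 89.9795 − -5.3674 = 95.3469°.
θ = atan2( sin Δλ · cos φ₂ , cos φ₁ · sin φ₂ − sin φ₁ · cos φ₂ · cos Δλ )
  = atan2(0.86605, -0.47521) = 118.754° → normalised to [0°, 360°): 118.754°.

118.8°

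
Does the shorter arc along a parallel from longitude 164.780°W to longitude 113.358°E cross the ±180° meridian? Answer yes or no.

Yes

Naïve |113.358 − -164.780| = 278.138° > 180°, so the shorter arc goes the other way round — across 180°.
Signed shortest Δλ = ((113.358 − -164.780 + 180) mod 360) − 180 = -81.862°.
Going west by 81.862° from -164.780° passes through 180° before reaching +113.358°.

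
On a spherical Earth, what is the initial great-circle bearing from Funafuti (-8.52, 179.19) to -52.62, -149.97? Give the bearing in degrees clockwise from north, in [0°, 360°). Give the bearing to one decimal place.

156.3°

Δλ = -149.97 − 179.19 = -329.16°; wrapped into (−180°, 180°]: 30.84°.
θ = atan2( sin Δλ · cos φ₂ , cos φ₁ · sin φ₂ − sin φ₁ · cos φ₂ · cos Δλ )
  = atan2(0.31122, -0.70863) = 156.289° → normalised to [0°, 360°): 156.289°.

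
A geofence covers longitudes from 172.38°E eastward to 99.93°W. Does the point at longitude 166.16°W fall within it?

Yes

Band width going east from +172.38° to -99.93°: ((-99.93 − 172.38) mod 360) = 87.69°.
Offset of -166.16° east of the west edge: ((-166.16 − 172.38) mod 360) = 21.46°.
21.46° ≤ 87.69° ⇒ inside.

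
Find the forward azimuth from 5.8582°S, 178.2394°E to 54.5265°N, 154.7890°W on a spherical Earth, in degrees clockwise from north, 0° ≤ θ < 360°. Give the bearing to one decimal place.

Δλ = -154.7890 − 178.2394 = -333.0284°; wrapped into (−180°, 180°]: 26.9716°.
θ = atan2( sin Δλ · cos φ₂ , cos φ₁ · sin φ₂ − sin φ₁ · cos φ₂ · cos Δλ )
  = atan2(0.26321, 0.86292) = 16.963° → normalised to [0°, 360°): 16.963°.

17.0°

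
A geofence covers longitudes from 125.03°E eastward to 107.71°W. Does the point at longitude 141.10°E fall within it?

Yes

Band width going east from +125.03° to -107.71°: ((-107.71 − 125.03) mod 360) = 127.26°.
Offset of +141.10° east of the west edge: ((141.10 − 125.03) mod 360) = 16.07°.
16.07° ≤ 127.26° ⇒ inside.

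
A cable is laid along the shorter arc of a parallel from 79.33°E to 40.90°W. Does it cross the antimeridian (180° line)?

Signed shortest Δλ = ((-40.90 − 79.33 + 180) mod 360) − 180 = -120.23°.
Going west by 120.23° from +79.33° reaches -40.90° without touching 180°.

No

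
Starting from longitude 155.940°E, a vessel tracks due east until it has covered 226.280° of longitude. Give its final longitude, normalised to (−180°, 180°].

Start at +155.940°; shift +226.280° → +382.220°.
+382.220° lies outside (−180°, 180°]; subtract 360° → +22.220°.

22.220°E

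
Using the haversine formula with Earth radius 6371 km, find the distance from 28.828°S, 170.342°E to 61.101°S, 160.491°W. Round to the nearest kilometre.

Δλ = -160.491 − 170.342 = -330.833°; wrapped into (−180°, 180°]: 29.167°.
Δφ = -61.101 − -28.828 = -32.273°.
a = sin²(Δφ/2) + cos φ₁ · cos φ₂ · sin²(Δλ/2) = 0.104085.
c = 2·atan2(√a, √(1−a)) = 0.65700 rad → d = 6371·c ≈ 4185.72 km.

4186 km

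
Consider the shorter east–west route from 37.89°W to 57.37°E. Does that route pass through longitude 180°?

Signed shortest Δλ = ((57.37 − -37.89 + 180) mod 360) − 180 = 95.26°.
Going east by 95.26° from -37.89° reaches +57.37° without touching 180°.

No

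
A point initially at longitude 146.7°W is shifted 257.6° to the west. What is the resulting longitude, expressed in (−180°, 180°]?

44.3°W

Start at -146.7°; shift −257.6° → -404.3°.
-404.3° lies outside (−180°, 180°]; add 360° → -44.3°.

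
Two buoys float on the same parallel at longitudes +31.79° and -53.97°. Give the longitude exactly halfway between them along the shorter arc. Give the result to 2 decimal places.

-11.09°

Signed shortest Δλ from +31.79° to -53.97° is -85.76°.
Midpoint longitude = +31.79° + (-85.76°)/2 = +31.79° − 42.88° = -11.09°.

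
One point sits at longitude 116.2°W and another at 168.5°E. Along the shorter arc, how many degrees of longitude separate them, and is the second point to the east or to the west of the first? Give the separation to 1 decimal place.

75.3° west

Raw difference: 168.5 − -116.2 = 284.7°.
Normalise into (−180°, 180°]: 284.7° − 360° = -75.3°.
Negative ⇒ the second point lies to the west; separation 75.3°.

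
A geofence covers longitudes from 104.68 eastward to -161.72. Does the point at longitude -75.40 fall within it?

No

Band width going east from +104.68° to -161.72°: ((-161.72 − 104.68) mod 360) = 93.60°.
Offset of -75.40° east of the west edge: ((-75.40 − 104.68) mod 360) = 179.92°.
179.92° > 93.60° ⇒ outside.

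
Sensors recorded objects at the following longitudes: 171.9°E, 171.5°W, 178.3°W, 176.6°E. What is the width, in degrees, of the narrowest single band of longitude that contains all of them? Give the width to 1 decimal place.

Sort the longitudes: -178.3°, -171.5°, +171.9°, +176.6°.
Eastward gaps between consecutive values (wrapping around): 6.8°, 343.4°, 4.7°, 5.1°.
Largest gap = 343.4° ⇒ minimal covering band is its complement: 360° − 343.4° = 16.6°.
Band runs from +171.9° eastward to -171.5°, crossing the antimeridian.

16.6°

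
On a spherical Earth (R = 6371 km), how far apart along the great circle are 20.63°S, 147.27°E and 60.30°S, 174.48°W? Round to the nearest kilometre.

5328 km

Δλ = -174.48 − 147.27 = -321.75°; wrapped into (−180°, 180°]: 38.25°.
Δφ = -60.30 − -20.63 = -39.67°.
a = sin²(Δφ/2) + cos φ₁ · cos φ₂ · sin²(Δλ/2) = 0.164906.
c = 2·atan2(√a, √(1−a)) = 0.83633 rad → d = 6371·c ≈ 5328.29 km.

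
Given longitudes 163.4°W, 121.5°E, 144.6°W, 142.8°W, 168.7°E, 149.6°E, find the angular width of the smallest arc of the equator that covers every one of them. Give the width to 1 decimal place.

Sort the longitudes: -163.4°, -144.6°, -142.8°, +121.5°, +149.6°, +168.7°.
Eastward gaps between consecutive values (wrapping around): 18.8°, 1.8°, 264.3°, 28.1°, 19.1°, 27.9°.
Largest gap = 264.3° ⇒ minimal covering band is its complement: 360° − 264.3° = 95.7°.
Band runs from +121.5° eastward to -142.8°, crossing the antimeridian.

95.7°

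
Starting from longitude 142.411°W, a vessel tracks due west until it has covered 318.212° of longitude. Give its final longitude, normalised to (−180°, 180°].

100.623°W

Start at -142.411°; shift −318.212° → -460.623°.
-460.623° lies outside (−180°, 180°]; add 360° → -100.623°.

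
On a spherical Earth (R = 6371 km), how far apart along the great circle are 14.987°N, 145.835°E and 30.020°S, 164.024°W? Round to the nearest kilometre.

Δλ = -164.024 − 145.835 = -309.859°; wrapped into (−180°, 180°]: 50.141°.
Δφ = -30.020 − 14.987 = -45.007°.
a = sin²(Δφ/2) + cos φ₁ · cos φ₂ · sin²(Δλ/2) = 0.296665.
c = 2·atan2(√a, √(1−a)) = 1.15199 rad → d = 6371·c ≈ 7339.33 km.

7339 km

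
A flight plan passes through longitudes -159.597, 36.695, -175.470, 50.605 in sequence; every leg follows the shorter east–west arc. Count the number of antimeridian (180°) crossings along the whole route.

3

Leg 1: -159.597° → +36.695°, shortest Δλ = -163.708° (west) — crosses 180°.
Leg 2: +36.695° → -175.470°, shortest Δλ = 147.835° (east) — crosses 180°.
Leg 3: -175.470° → +50.605°, shortest Δλ = -133.925° (west) — crosses 180°.
Total crossings: 3.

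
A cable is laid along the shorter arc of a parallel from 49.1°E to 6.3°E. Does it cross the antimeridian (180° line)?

No

Signed shortest Δλ = ((6.3 − 49.1 + 180) mod 360) − 180 = -42.8°.
Going west by 42.8° from +49.1° reaches +6.3° without touching 180°.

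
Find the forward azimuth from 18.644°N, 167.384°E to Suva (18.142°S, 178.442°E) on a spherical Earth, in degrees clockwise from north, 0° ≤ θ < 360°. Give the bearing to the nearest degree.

163°

Δλ = 178.442 − 167.384 = 11.058°.
θ = atan2( sin Δλ · cos φ₂ , cos φ₁ · sin φ₂ − sin φ₁ · cos φ₂ · cos Δλ )
  = atan2(0.18227, -0.59319) = 162.919° → normalised to [0°, 360°): 162.919°.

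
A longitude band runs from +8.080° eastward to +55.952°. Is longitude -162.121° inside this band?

Band width going east from +8.080° to +55.952°: ((55.952 − 8.080) mod 360) = 47.872°.
Offset of -162.121° east of the west edge: ((-162.121 − 8.080) mod 360) = 189.799°.
189.799° > 47.872° ⇒ outside.

No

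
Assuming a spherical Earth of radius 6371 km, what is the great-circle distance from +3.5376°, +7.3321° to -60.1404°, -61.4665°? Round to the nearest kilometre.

9201 km

Δλ = -61.4665 − 7.3321 = -68.7986°.
Δφ = -60.1404 − 3.5376 = -63.6780°.
a = sin²(Δφ/2) + cos φ₁ · cos φ₂ · sin²(Δλ/2) = 0.436900.
c = 2·atan2(√a, √(1−a)) = 1.44426 rad → d = 6371·c ≈ 9201.37 km.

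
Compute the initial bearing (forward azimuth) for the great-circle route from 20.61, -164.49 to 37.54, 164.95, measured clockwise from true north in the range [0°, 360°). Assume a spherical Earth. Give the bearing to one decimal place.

Δλ = 164.95 − -164.49 = 329.44°; wrapped into (−180°, 180°]: -30.56°.
θ = atan2( sin Δλ · cos φ₂ , cos φ₁ · sin φ₂ − sin φ₁ · cos φ₂ · cos Δλ )
  = atan2(-0.40316, 0.32997) = -50.701° → normalised to [0°, 360°): 309.299°.

309.3°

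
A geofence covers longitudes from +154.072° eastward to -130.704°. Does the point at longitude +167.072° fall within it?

Yes

Band width going east from +154.072° to -130.704°: ((-130.704 − 154.072) mod 360) = 75.224°.
Offset of +167.072° east of the west edge: ((167.072 − 154.072) mod 360) = 13.000°.
13.000° ≤ 75.224° ⇒ inside.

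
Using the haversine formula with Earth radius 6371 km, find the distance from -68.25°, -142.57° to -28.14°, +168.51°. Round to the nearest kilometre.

5476 km

Δλ = 168.51 − -142.57 = 311.08°; wrapped into (−180°, 180°]: -48.92°.
Δφ = -28.14 − -68.25 = 40.11°.
a = sin²(Δφ/2) + cos φ₁ · cos φ₂ · sin²(Δλ/2) = 0.173616.
c = 2·atan2(√a, √(1−a)) = 0.85956 rad → d = 6371·c ≈ 5476.28 km.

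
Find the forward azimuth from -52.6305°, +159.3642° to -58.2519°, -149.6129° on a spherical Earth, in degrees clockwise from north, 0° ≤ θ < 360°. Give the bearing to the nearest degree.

122°

Δλ = -149.6129 − 159.3642 = -308.9771°; wrapped into (−180°, 180°]: 51.0229°.
θ = atan2( sin Δλ · cos φ₂ , cos φ₁ · sin φ₂ − sin φ₁ · cos φ₂ · cos Δλ )
  = atan2(0.40906, -0.25310) = 121.746° → normalised to [0°, 360°): 121.746°.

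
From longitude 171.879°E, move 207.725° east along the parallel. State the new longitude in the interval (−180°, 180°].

Start at +171.879°; shift +207.725° → +379.604°.
+379.604° lies outside (−180°, 180°]; subtract 360° → +19.604°.

19.604°E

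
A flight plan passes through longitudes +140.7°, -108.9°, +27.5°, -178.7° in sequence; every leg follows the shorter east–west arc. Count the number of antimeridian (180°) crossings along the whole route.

2

Leg 1: +140.7° → -108.9°, shortest Δλ = 110.4° (east) — crosses 180°.
Leg 2: -108.9° → +27.5°, shortest Δλ = 136.4° (east) — does not cross 180°.
Leg 3: +27.5° → -178.7°, shortest Δλ = 153.8° (east) — crosses 180°.
Total crossings: 2.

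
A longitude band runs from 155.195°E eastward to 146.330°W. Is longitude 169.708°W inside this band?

Yes

Band width going east from +155.195° to -146.330°: ((-146.330 − 155.195) mod 360) = 58.475°.
Offset of -169.708° east of the west edge: ((-169.708 − 155.195) mod 360) = 35.097°.
35.097° ≤ 58.475° ⇒ inside.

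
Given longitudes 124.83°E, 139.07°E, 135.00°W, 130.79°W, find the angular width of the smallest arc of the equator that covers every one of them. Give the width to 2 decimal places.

Sort the longitudes: -135.00°, -130.79°, +124.83°, +139.07°.
Eastward gaps between consecutive values (wrapping around): 4.21°, 255.62°, 14.24°, 85.93°.
Largest gap = 255.62° ⇒ minimal covering band is its complement: 360° − 255.62° = 104.38°.
Band runs from +124.83° eastward to -130.79°, crossing the antimeridian.

104.38°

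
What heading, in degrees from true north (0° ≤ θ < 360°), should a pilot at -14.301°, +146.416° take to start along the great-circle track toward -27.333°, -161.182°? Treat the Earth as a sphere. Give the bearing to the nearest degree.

Δλ = -161.182 − 146.416 = -307.598°; wrapped into (−180°, 180°]: 52.402°.
θ = atan2( sin Δλ · cos φ₂ , cos φ₁ · sin φ₂ − sin φ₁ · cos φ₂ · cos Δλ )
  = atan2(0.70385, -0.31105) = 113.842° → normalised to [0°, 360°): 113.842°.

114°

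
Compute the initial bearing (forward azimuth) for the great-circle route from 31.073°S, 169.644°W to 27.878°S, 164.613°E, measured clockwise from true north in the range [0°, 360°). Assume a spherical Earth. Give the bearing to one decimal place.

271.6°

Δλ = 164.613 − -169.644 = 334.257°; wrapped into (−180°, 180°]: -25.743°.
θ = atan2( sin Δλ · cos φ₂ , cos φ₁ · sin φ₂ − sin φ₁ · cos φ₂ · cos Δλ )
  = atan2(-0.38393, 0.01045) = -88.440° → normalised to [0°, 360°): 271.560°.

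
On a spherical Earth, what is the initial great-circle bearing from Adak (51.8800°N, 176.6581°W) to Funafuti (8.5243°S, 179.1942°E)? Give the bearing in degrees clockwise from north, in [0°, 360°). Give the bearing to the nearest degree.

Δλ = 179.1942 − -176.6581 = 355.8523°; wrapped into (−180°, 180°]: -4.1477°.
θ = atan2( sin Δλ · cos φ₂ , cos φ₁ · sin φ₂ − sin φ₁ · cos φ₂ · cos Δλ )
  = atan2(-0.07153, -0.86749) = -175.286° → normalised to [0°, 360°): 184.714°.

185°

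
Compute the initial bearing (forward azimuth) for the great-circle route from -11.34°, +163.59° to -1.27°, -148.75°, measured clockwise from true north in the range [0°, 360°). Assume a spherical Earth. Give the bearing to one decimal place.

Δλ = -148.75 − 163.59 = -312.34°; wrapped into (−180°, 180°]: 47.66°.
θ = atan2( sin Δλ · cos φ₂ , cos φ₁ · sin φ₂ − sin φ₁ · cos φ₂ · cos Δλ )
  = atan2(0.73898, 0.11067) = 81.482° → normalised to [0°, 360°): 81.482°.

81.5°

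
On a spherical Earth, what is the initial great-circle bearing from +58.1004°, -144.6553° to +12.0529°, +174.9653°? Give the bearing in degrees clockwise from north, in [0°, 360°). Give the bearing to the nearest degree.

Δλ = 174.9653 − -144.6553 = 319.6206°; wrapped into (−180°, 180°]: -40.3794°.
θ = atan2( sin Δλ · cos φ₂ , cos φ₁ · sin φ₂ − sin φ₁ · cos φ₂ · cos Δλ )
  = atan2(-0.63356, -0.52212) = -129.492° → normalised to [0°, 360°): 230.508°.

231°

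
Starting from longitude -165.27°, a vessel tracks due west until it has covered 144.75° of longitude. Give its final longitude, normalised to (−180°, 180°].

+49.98°

Start at -165.27°; shift −144.75° → -310.02°.
-310.02° lies outside (−180°, 180°]; add 360° → +49.98°.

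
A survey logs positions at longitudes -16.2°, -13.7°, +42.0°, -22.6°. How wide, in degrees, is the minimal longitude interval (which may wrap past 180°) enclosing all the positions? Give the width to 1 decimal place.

64.6°

Sort the longitudes: -22.6°, -16.2°, -13.7°, +42.0°.
Eastward gaps between consecutive values (wrapping around): 6.4°, 2.5°, 55.7°, 295.4°.
Largest gap = 295.4° ⇒ minimal covering band is its complement: 360° − 295.4° = 64.6°.
Band runs from -22.6° eastward to +42.0°.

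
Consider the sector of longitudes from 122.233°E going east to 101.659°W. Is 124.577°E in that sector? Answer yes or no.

Band width going east from +122.233° to -101.659°: ((-101.659 − 122.233) mod 360) = 136.108°.
Offset of +124.577° east of the west edge: ((124.577 − 122.233) mod 360) = 2.344°.
2.344° ≤ 136.108° ⇒ inside.

Yes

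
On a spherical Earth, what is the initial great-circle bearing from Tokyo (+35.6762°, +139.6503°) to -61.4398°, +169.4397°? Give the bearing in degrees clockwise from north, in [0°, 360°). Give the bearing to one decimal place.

166.0°

Δλ = 169.4397 − 139.6503 = 29.7894°.
θ = atan2( sin Δλ · cos φ₂ , cos φ₁ · sin φ₂ − sin φ₁ · cos φ₂ · cos Δλ )
  = atan2(0.23752, -0.95545) = 166.040° → normalised to [0°, 360°): 166.040°.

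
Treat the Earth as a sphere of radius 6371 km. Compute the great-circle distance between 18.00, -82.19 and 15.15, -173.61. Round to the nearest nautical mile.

Δλ = -173.61 − -82.19 = -91.42°.
Δφ = 15.15 − 18.00 = -2.85°.
a = sin²(Δφ/2) + cos φ₁ · cos φ₂ · sin²(Δλ/2) = 0.470994.
c = 2·atan2(√a, √(1−a)) = 1.51275 rad → d = 6371·c ≈ 9637.74 km ≈ 5203.97 nmi.

5204 nmi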